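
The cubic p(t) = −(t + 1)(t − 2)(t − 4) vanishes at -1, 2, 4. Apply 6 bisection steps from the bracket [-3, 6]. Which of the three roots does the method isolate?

-1

midpoint 1.5: p = -3.125 < 0 → [-3, 1.5]
midpoint -0.75: p = -3.265625 < 0 → [-3, -0.75]
midpoint -1.875: p = 19.919922 > 0 → [-1.875, -0.75]
midpoint -1.3125: p = 5.4993 > 0 → [-1.3125, -0.75]
midpoint -1.03125: p = 0.4766 > 0 → [-1.03125, -0.75]
midpoint -0.890625: p = -1.5462 < 0 → [-1.03125, -0.890625]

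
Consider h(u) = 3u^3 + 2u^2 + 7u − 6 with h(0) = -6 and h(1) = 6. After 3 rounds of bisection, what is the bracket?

u = 0.5 gives h = -1.625, negative; keep [0.5, 1]
u = 0.75 gives h = 1.640625, positive; keep [0.5, 0.75]
u = 0.625 gives h = -0.111328, negative; keep [0.625, 0.75]

[0.625, 0.75]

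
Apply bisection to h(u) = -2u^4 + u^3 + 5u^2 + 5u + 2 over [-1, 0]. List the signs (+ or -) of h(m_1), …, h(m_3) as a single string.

h(-0.5) = 0.5 > 0, so the root lies in [-1, -0.5]
h(-0.75) = 0.007812 > 0, so the root lies in [-1, -0.75]
h(-0.875) = -0.38916 < 0, so the root lies in [-0.875, -0.75]

++-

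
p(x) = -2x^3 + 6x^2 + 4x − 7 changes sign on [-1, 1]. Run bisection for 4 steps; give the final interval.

[0.875, 1]

m = 0, p(m) = -7 (−); new bracket [0, 1]
m = 0.5, p(m) = -3.75 (−); new bracket [0.5, 1]
m = 0.75, p(m) = -1.46875 (−); new bracket [0.75, 1]
m = 0.875, p(m) = -0.2461 (−); new bracket [0.875, 1]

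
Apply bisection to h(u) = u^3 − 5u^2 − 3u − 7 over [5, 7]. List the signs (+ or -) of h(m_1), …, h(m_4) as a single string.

midpoint 6: h = 11 > 0 → [5, 6]
midpoint 5.5: h = -8.375 < 0 → [5.5, 6]
midpoint 5.75: h = 0.546875 > 0 → [5.5, 5.75]
midpoint 5.625: h = -4.0996 < 0 → [5.625, 5.75]

+-+-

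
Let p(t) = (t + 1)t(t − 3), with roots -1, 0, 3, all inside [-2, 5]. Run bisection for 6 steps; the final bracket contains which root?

3

midpoint 1.5: p = -5.625 < 0 → [1.5, 5]
midpoint 3.25: p = 3.453125 > 0 → [1.5, 3.25]
midpoint 2.375: p = -5.009766 < 0 → [2.375, 3.25]
midpoint 2.8125: p = -2.0105 < 0 → [2.8125, 3.25]
midpoint 3.03125: p = 0.3819 > 0 → [2.8125, 3.03125]
midpoint 2.921875: p = -0.8953 < 0 → [2.921875, 3.03125]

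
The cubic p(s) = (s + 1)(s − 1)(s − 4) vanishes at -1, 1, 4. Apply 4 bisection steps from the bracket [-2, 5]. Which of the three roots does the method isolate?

midpoint 1.5: p = -3.125 < 0 → [1.5, 5]
midpoint 3.25: p = -7.171875 < 0 → [3.25, 5]
midpoint 4.125: p = 2.001953 > 0 → [3.25, 4.125]
midpoint 3.6875: p = -3.9368 < 0 → [3.6875, 4.125]

4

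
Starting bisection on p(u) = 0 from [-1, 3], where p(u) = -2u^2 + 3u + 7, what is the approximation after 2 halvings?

u = 1 gives p = 8, positive; keep [1, 3]
u = 2 gives p = 5, positive; keep [2, 3]

2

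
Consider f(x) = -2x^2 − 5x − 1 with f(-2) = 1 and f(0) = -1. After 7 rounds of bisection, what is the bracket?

[-0.234375, -0.21875]

m = -1, f(m) = 2 (+); new bracket [-1, 0]
m = -0.5, f(m) = 1 (+); new bracket [-0.5, 0]
m = -0.25, f(m) = 0.125 (+); new bracket [-0.25, 0]
m = -0.125, f(m) = -0.4062 (−); new bracket [-0.25, -0.125]
m = -0.1875, f(m) = -0.1328 (−); new bracket [-0.25, -0.1875]
m = -0.21875, f(m) = -0.002 (−); new bracket [-0.25, -0.21875]
m = -0.234375, f(m) = 0.062 (+); new bracket [-0.234375, -0.21875]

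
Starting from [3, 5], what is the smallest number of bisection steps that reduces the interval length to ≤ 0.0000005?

22

Width after n steps is 2/2^n. Need 2^n ≥ 2/0.0000005 = 4000000.
2^21 = 2097152 < 4000000 ≤ 2^22 = 4194304, so n = 22.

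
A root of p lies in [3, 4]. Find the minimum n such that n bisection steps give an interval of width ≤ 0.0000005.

Width after n steps is 1/2^n. Need 2^n ≥ 1/0.0000005 = 2000000.
2^20 = 1048576 < 2000000 ≤ 2^21 = 2097152, so n = 21.

21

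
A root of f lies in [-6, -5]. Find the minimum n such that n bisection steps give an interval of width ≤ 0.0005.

Width after n steps is 1/2^n. Need 2^n ≥ 1/0.0005 = 2000.
2^10 = 1024 < 2000 ≤ 2^11 = 2048, so n = 11.

11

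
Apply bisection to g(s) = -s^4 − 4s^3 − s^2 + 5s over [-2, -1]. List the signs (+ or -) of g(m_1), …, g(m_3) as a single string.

-+-

s = -1.5 gives g = -1.3125, negative; keep [-2, -1.5]
s = -1.75 gives g = 0.246094, positive; keep [-1.75, -1.5]
s = -1.625 gives g = -0.574463, negative; keep [-1.75, -1.625]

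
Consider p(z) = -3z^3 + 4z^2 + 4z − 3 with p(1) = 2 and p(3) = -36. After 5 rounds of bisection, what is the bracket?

[1.75, 1.8125]

m = 2, p(m) = -3 (−); new bracket [1, 2]
m = 1.5, p(m) = 1.875 (+); new bracket [1.5, 2]
m = 1.75, p(m) = 0.171875 (+); new bracket [1.75, 2]
m = 1.875, p(m) = -1.2129 (−); new bracket [1.75, 1.875]
m = 1.8125, p(m) = -0.4724 (−); new bracket [1.75, 1.8125]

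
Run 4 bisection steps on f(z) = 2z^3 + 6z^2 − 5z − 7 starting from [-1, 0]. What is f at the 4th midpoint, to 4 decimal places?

-0.0493

midpoint -0.5: f = -3.25 < 0 → [-1, -0.5]
midpoint -0.75: f = -0.71875 < 0 → [-1, -0.75]
midpoint -0.875: f = 0.628906 > 0 → [-0.875, -0.75]
midpoint -0.8125: f = -0.0493 < 0 → [-0.875, -0.8125]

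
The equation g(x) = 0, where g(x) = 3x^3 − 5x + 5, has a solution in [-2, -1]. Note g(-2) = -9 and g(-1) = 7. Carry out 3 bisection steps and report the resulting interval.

x = -1.5 gives g = 2.375, positive; keep [-2, -1.5]
x = -1.75 gives g = -2.328125, negative; keep [-1.75, -1.5]
x = -1.625 gives g = 0.251953, positive; keep [-1.75, -1.625]

[-1.75, -1.625]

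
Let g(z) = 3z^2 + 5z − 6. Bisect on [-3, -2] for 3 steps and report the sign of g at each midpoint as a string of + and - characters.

m = -2.5, g(m) = 0.25 (+); new bracket [-2.5, -2]
m = -2.25, g(m) = -2.0625 (−); new bracket [-2.5, -2.25]
m = -2.375, g(m) = -0.953125 (−); new bracket [-2.5, -2.375]

+--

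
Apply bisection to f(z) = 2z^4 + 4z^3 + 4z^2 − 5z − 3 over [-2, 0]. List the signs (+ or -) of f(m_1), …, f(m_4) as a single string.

f(-1) = 4 > 0, so the root lies in [-1, 0]
f(-0.5) = 0.125 > 0, so the root lies in [-0.5, 0]
f(-0.25) = -1.554688 < 0, so the root lies in [-0.5, -0.25]
f(-0.375) = -0.7339 < 0, so the root lies in [-0.5, -0.375]

++--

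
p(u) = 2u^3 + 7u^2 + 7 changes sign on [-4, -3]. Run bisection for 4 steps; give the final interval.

[-3.75, -3.6875]

u = -3.5 gives p = 7, positive; keep [-4, -3.5]
u = -3.75 gives p = -0.03125, negative; keep [-3.75, -3.5]
u = -3.625 gives p = 3.714844, positive; keep [-3.75, -3.625]
u = -3.6875 gives p = 1.9009, positive; keep [-3.75, -3.6875]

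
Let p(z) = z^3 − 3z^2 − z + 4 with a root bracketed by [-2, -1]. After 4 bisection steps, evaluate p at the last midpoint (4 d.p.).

0.4763

p(-1.5) = -4.625 < 0, so the root lies in [-1.5, -1]
p(-1.25) = -1.390625 < 0, so the root lies in [-1.25, -1]
p(-1.125) = -0.095703 < 0, so the root lies in [-1.125, -1]
p(-1.0625) = 0.4763 > 0, so the root lies in [-1.125, -1.0625]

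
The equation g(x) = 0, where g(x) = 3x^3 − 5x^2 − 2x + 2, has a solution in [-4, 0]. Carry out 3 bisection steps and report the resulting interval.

[-1, -0.5]

midpoint -2: g = -38 < 0 → [-2, 0]
midpoint -1: g = -4 < 0 → [-1, 0]
midpoint -0.5: g = 1.375 > 0 → [-1, -0.5]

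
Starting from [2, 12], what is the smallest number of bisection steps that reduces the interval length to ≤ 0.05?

Width after n steps is 10/2^n. Need 2^n ≥ 10/0.05 = 200.
2^7 = 128 < 200 ≤ 2^8 = 256, so n = 8.

8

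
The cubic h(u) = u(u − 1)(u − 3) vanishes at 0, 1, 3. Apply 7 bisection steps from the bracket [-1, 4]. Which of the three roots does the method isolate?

3

u = 1.5 gives h = -1.125, negative; keep [1.5, 4]
u = 2.75 gives h = -1.203125, negative; keep [2.75, 4]
u = 3.375 gives h = 3.005859, positive; keep [2.75, 3.375]
u = 3.0625 gives h = 0.3948, positive; keep [2.75, 3.0625]
u = 2.90625 gives h = -0.5194, negative; keep [2.90625, 3.0625]
u = 2.984375 gives h = -0.0925, negative; keep [2.984375, 3.0625]
u = 3.0234375 gives h = 0.1434, positive; keep [2.984375, 3.0234375]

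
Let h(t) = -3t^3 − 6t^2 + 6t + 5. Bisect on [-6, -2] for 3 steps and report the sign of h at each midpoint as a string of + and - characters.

midpoint -4: h = 77 > 0 → [-4, -2]
midpoint -3: h = 14 > 0 → [-3, -2]
midpoint -2.5: h = -0.625 < 0 → [-3, -2.5]

++-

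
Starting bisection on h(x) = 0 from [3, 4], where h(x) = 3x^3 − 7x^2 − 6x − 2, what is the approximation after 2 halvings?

3.25

m = 3.5, h(m) = 19.875 (+); new bracket [3, 3.5]
m = 3.25, h(m) = 7.546875 (+); new bracket [3, 3.25]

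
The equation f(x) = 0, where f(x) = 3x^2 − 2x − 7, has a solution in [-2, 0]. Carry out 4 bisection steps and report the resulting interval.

[-1.25, -1.125]

midpoint -1: f = -2 < 0 → [-2, -1]
midpoint -1.5: f = 2.75 > 0 → [-1.5, -1]
midpoint -1.25: f = 0.1875 > 0 → [-1.25, -1]
midpoint -1.125: f = -0.9531 < 0 → [-1.25, -1.125]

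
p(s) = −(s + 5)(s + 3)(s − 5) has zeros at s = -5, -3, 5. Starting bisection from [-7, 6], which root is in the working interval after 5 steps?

midpoint -0.5: p = 61.875 > 0 → [-0.5, 6]
midpoint 2.75: p = 100.265625 > 0 → [2.75, 6]
midpoint 4.375: p = 43.212891 > 0 → [4.375, 6]
midpoint 5.1875: p = -15.6394 < 0 → [4.375, 5.1875]
midpoint 4.78125: p = 16.6491 > 0 → [4.78125, 5.1875]

5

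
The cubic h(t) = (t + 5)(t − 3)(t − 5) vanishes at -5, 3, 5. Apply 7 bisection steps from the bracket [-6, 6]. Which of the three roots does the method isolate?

-5

m = 0, h(m) = 75 (+); new bracket [-6, 0]
m = -3, h(m) = 96 (+); new bracket [-6, -3]
m = -4.5, h(m) = 35.625 (+); new bracket [-6, -4.5]
m = -5.25, h(m) = -21.1406 (−); new bracket [-5.25, -4.5]
m = -4.875, h(m) = 9.7207 (+); new bracket [-5.25, -4.875]
m = -5.0625, h(m) = -5.0706 (−); new bracket [-5.0625, -4.875]
m = -4.96875, h(m) = 2.4825 (+); new bracket [-5.0625, -4.96875]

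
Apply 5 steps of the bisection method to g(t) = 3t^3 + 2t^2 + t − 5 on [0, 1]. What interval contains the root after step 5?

[0.90625, 0.9375]

midpoint 0.5: g = -3.625 < 0 → [0.5, 1]
midpoint 0.75: g = -1.859375 < 0 → [0.75, 1]
midpoint 0.875: g = -0.583984 < 0 → [0.875, 1]
midpoint 0.9375: g = 0.1672 > 0 → [0.875, 0.9375]
midpoint 0.90625: g = -0.2183 < 0 → [0.90625, 0.9375]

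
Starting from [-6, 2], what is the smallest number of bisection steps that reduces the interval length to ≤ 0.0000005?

Width after n steps is 8/2^n. Need 2^n ≥ 8/0.0000005 = 16000000.
2^23 = 8388608 < 16000000 ≤ 2^24 = 16777216, so n = 24.

24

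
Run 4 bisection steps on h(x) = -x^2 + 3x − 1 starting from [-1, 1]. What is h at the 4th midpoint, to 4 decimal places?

m = 0, h(m) = -1 (−); new bracket [0, 1]
m = 0.5, h(m) = 0.25 (+); new bracket [0, 0.5]
m = 0.25, h(m) = -0.3125 (−); new bracket [0.25, 0.5]
m = 0.375, h(m) = -0.0156 (−); new bracket [0.375, 0.5]

-0.0156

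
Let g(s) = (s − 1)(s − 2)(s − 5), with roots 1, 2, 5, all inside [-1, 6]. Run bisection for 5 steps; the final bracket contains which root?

midpoint 2.5: g = -1.875 < 0 → [2.5, 6]
midpoint 4.25: g = -5.484375 < 0 → [4.25, 6]
midpoint 5.125: g = 1.611328 > 0 → [4.25, 5.125]
midpoint 4.6875: g = -3.0969 < 0 → [4.6875, 5.125]
midpoint 4.90625: g = -1.0643 < 0 → [4.90625, 5.125]

5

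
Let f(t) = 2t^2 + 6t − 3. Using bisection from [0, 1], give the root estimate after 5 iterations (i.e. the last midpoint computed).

t = 0.5 gives f = 0.5, positive; keep [0, 0.5]
t = 0.25 gives f = -1.375, negative; keep [0.25, 0.5]
t = 0.375 gives f = -0.46875, negative; keep [0.375, 0.5]
t = 0.4375 gives f = 0.0078, positive; keep [0.375, 0.4375]
t = 0.40625 gives f = -0.2324, negative; keep [0.40625, 0.4375]

0.40625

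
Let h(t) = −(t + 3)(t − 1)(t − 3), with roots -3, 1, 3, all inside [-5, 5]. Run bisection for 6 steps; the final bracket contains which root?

t = 0 gives h = -9, negative; keep [-5, 0]
t = -2.5 gives h = -9.625, negative; keep [-5, -2.5]
t = -3.75 gives h = 24.046875, positive; keep [-3.75, -2.5]
t = -3.125 gives h = 3.1582, positive; keep [-3.125, -2.5]
t = -2.8125 gives h = -4.155, negative; keep [-3.125, -2.8125]
t = -2.96875 gives h = -0.7403, negative; keep [-3.125, -2.96875]

-3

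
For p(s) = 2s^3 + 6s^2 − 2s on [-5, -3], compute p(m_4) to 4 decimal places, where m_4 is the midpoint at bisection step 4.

-1.7930

p(-4) = -24 < 0, so the root lies in [-4, -3]
p(-3.5) = -5.25 < 0, so the root lies in [-3.5, -3]
p(-3.25) = 1.21875 > 0, so the root lies in [-3.5, -3.25]
p(-3.375) = -1.793 < 0, so the root lies in [-3.375, -3.25]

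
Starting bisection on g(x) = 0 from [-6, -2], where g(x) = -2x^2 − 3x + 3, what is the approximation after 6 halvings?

g(-4) = -17 < 0, so the root lies in [-4, -2]
g(-3) = -6 < 0, so the root lies in [-3, -2]
g(-2.5) = -2 < 0, so the root lies in [-2.5, -2]
g(-2.25) = -0.375 < 0, so the root lies in [-2.25, -2]
g(-2.125) = 0.3438 > 0, so the root lies in [-2.25, -2.125]
g(-2.1875) = -0.0078 < 0, so the root lies in [-2.1875, -2.125]

-2.1875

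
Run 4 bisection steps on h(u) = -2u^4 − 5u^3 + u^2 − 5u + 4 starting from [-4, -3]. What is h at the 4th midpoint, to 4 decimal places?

-3.6219

u = -3.5 gives h = -52, negative; keep [-3.5, -3]
u = -3.25 gives h = -20.679688, negative; keep [-3.25, -3]
u = -3.125 gives h = -8.756348, negative; keep [-3.125, -3]
u = -3.0625 gives h = -3.6219, negative; keep [-3.0625, -3]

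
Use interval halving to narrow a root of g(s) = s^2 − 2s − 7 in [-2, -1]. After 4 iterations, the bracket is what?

m = -1.5, g(m) = -1.75 (−); new bracket [-2, -1.5]
m = -1.75, g(m) = -0.4375 (−); new bracket [-2, -1.75]
m = -1.875, g(m) = 0.265625 (+); new bracket [-1.875, -1.75]
m = -1.8125, g(m) = -0.0898 (−); new bracket [-1.875, -1.8125]

[-1.875, -1.8125]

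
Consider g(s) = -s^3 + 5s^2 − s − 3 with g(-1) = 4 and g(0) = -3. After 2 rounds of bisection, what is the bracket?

[-0.75, -0.5]

g(-0.5) = -1.125 < 0, so the root lies in [-1, -0.5]
g(-0.75) = 0.984375 > 0, so the root lies in [-0.75, -0.5]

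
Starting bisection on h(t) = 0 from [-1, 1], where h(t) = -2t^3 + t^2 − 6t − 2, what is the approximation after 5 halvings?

-0.3125

t = 0 gives h = -2, negative; keep [-1, 0]
t = -0.5 gives h = 1.5, positive; keep [-0.5, 0]
t = -0.25 gives h = -0.40625, negative; keep [-0.5, -0.25]
t = -0.375 gives h = 0.4961, positive; keep [-0.375, -0.25]
t = -0.3125 gives h = 0.0337, positive; keep [-0.3125, -0.25]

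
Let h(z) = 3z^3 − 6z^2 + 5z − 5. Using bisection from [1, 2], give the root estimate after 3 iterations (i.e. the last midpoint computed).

midpoint 1.5: h = -0.875 < 0 → [1.5, 2]
midpoint 1.75: h = 1.453125 > 0 → [1.5, 1.75]
midpoint 1.625: h = 0.154297 > 0 → [1.5, 1.625]

1.625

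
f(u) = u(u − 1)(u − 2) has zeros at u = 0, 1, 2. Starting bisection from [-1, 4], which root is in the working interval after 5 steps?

2

m = 1.5, f(m) = -0.375 (−); new bracket [1.5, 4]
m = 2.75, f(m) = 3.609375 (+); new bracket [1.5, 2.75]
m = 2.125, f(m) = 0.298828 (+); new bracket [1.5, 2.125]
m = 1.8125, f(m) = -0.2761 (−); new bracket [1.8125, 2.125]
m = 1.96875, f(m) = -0.0596 (−); new bracket [1.96875, 2.125]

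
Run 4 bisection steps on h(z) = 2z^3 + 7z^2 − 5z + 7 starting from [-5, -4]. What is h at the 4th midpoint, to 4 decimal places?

-1.6587

z = -4.5 gives h = -11, negative; keep [-4.5, -4]
z = -4.25 gives h = 1.15625, positive; keep [-4.5, -4.25]
z = -4.375 gives h = -4.621094, negative; keep [-4.375, -4.25]
z = -4.3125 gives h = -1.6587, negative; keep [-4.3125, -4.25]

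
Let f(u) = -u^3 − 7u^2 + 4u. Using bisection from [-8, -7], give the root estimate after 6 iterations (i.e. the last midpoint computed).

midpoint -7.5: f = -1.875 < 0 → [-8, -7.5]
midpoint -7.75: f = 14.046875 > 0 → [-7.75, -7.5]
midpoint -7.625: f = 5.837891 > 0 → [-7.625, -7.5]
midpoint -7.5625: f = 1.9202 > 0 → [-7.5625, -7.5]
midpoint -7.53125: f = 0.0074 > 0 → [-7.53125, -7.5]
midpoint -7.515625: f = -0.9376 < 0 → [-7.53125, -7.515625]

-7.515625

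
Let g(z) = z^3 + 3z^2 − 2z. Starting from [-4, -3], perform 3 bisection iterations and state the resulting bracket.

[-3.625, -3.5]

g(-3.5) = 0.875 > 0, so the root lies in [-4, -3.5]
g(-3.75) = -3.046875 < 0, so the root lies in [-3.75, -3.5]
g(-3.625) = -0.962891 < 0, so the root lies in [-3.625, -3.5]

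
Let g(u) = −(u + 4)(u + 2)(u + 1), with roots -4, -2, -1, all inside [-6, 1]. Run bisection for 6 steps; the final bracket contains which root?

g(-2.5) = -1.125 < 0, so the root lies in [-6, -2.5]
g(-4.25) = 1.828125 > 0, so the root lies in [-4.25, -2.5]
g(-3.375) = -2.041016 < 0, so the root lies in [-4.25, -3.375]
g(-3.8125) = -0.9558 < 0, so the root lies in [-4.25, -3.8125]
g(-4.03125) = 0.1924 > 0, so the root lies in [-4.03125, -3.8125]
g(-3.921875) = -0.4387 < 0, so the root lies in [-4.03125, -3.921875]

-4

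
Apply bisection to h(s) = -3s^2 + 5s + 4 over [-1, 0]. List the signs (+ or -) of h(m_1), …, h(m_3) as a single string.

m = -0.5, h(m) = 0.75 (+); new bracket [-1, -0.5]
m = -0.75, h(m) = -1.4375 (−); new bracket [-0.75, -0.5]
m = -0.625, h(m) = -0.296875 (−); new bracket [-0.625, -0.5]

+--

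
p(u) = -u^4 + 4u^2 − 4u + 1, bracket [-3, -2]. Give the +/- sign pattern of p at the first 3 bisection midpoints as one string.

m = -2.5, p(m) = -3.0625 (−); new bracket [-2.5, -2]
m = -2.25, p(m) = 4.621094 (+); new bracket [-2.5, -2.25]
m = -2.375, p(m) = 1.24585 (+); new bracket [-2.5, -2.375]

-++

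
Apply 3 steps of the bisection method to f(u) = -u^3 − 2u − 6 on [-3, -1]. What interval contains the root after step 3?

[-1.5, -1.25]

midpoint -2: f = 6 > 0 → [-2, -1]
midpoint -1.5: f = 0.375 > 0 → [-1.5, -1]
midpoint -1.25: f = -1.546875 < 0 → [-1.5, -1.25]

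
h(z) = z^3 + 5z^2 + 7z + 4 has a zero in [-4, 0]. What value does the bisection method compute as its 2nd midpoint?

h(-2) = 2 > 0, so the root lies in [-4, -2]
h(-3) = 1 > 0, so the root lies in [-4, -3]

-3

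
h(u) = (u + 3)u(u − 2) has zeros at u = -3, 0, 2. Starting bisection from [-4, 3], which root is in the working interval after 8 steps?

m = -0.5, h(m) = 3.125 (+); new bracket [-4, -0.5]
m = -2.25, h(m) = 7.171875 (+); new bracket [-4, -2.25]
m = -3.125, h(m) = -2.001953 (−); new bracket [-3.125, -2.25]
m = -2.6875, h(m) = 3.9368 (+); new bracket [-3.125, -2.6875]
m = -2.90625, h(m) = 1.3368 (+); new bracket [-3.125, -2.90625]
m = -3.015625, h(m) = -0.2363 (−); new bracket [-3.015625, -2.90625]
m = -2.9609375, h(m) = 0.5738 (+); new bracket [-3.015625, -2.9609375]
m = -2.98828125, h(m) = 0.1747 (+); new bracket [-3.015625, -2.98828125]

-3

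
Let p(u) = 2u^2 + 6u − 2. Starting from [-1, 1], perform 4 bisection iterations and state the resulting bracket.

[0.25, 0.375]

m = 0, p(m) = -2 (−); new bracket [0, 1]
m = 0.5, p(m) = 1.5 (+); new bracket [0, 0.5]
m = 0.25, p(m) = -0.375 (−); new bracket [0.25, 0.5]
m = 0.375, p(m) = 0.5312 (+); new bracket [0.25, 0.375]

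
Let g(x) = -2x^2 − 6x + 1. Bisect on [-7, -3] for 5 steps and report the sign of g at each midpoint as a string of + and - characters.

x = -5 gives g = -19, negative; keep [-5, -3]
x = -4 gives g = -7, negative; keep [-4, -3]
x = -3.5 gives g = -2.5, negative; keep [-3.5, -3]
x = -3.25 gives g = -0.625, negative; keep [-3.25, -3]
x = -3.125 gives g = 0.2188, positive; keep [-3.25, -3.125]

----+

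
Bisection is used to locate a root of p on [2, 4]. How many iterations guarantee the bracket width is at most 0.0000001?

25

Width after n steps is 2/2^n. Need 2^n ≥ 2/0.0000001 = 20000000.
2^24 = 16777216 < 20000000 ≤ 2^25 = 33554432, so n = 25.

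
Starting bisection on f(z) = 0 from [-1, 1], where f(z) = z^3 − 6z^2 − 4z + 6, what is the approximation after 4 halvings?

0.875

m = 0, f(m) = 6 (+); new bracket [0, 1]
m = 0.5, f(m) = 2.625 (+); new bracket [0.5, 1]
m = 0.75, f(m) = 0.046875 (+); new bracket [0.75, 1]
m = 0.875, f(m) = -1.4238 (−); new bracket [0.75, 0.875]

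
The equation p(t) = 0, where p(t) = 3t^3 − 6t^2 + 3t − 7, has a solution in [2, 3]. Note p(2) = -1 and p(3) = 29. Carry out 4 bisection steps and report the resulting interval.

p(2.5) = 9.875 > 0, so the root lies in [2, 2.5]
p(2.25) = 3.546875 > 0, so the root lies in [2, 2.25]
p(2.125) = 1.068359 > 0, so the root lies in [2, 2.125]
p(2.0625) = -0.0149 < 0, so the root lies in [2.0625, 2.125]

[2.0625, 2.125]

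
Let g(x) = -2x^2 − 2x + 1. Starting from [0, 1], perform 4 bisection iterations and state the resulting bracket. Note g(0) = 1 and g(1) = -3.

[0.3125, 0.375]

g(0.5) = -0.5 < 0, so the root lies in [0, 0.5]
g(0.25) = 0.375 > 0, so the root lies in [0.25, 0.5]
g(0.375) = -0.03125 < 0, so the root lies in [0.25, 0.375]
g(0.3125) = 0.1797 > 0, so the root lies in [0.3125, 0.375]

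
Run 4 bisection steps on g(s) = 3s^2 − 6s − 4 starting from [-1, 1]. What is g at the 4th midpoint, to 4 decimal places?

g(0) = -4 < 0, so the root lies in [-1, 0]
g(-0.5) = -0.25 < 0, so the root lies in [-1, -0.5]
g(-0.75) = 2.1875 > 0, so the root lies in [-0.75, -0.5]
g(-0.625) = 0.9219 > 0, so the root lies in [-0.625, -0.5]

0.9219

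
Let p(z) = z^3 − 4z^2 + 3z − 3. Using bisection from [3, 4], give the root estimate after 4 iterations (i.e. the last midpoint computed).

p(3.5) = 1.375 > 0, so the root lies in [3, 3.5]
p(3.25) = -1.171875 < 0, so the root lies in [3.25, 3.5]
p(3.375) = 0.005859 > 0, so the root lies in [3.25, 3.375]
p(3.3125) = -0.6062 < 0, so the root lies in [3.3125, 3.375]

3.3125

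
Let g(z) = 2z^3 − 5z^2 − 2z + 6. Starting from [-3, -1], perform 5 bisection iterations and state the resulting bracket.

z = -2 gives g = -26, negative; keep [-2, -1]
z = -1.5 gives g = -9, negative; keep [-1.5, -1]
z = -1.25 gives g = -3.21875, negative; keep [-1.25, -1]
z = -1.125 gives g = -0.9258, negative; keep [-1.125, -1]
z = -1.0625 gives g = 0.0815, positive; keep [-1.125, -1.0625]

[-1.125, -1.0625]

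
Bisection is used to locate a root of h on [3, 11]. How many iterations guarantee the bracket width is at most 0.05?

Width after n steps is 8/2^n. Need 2^n ≥ 8/0.05 = 160.
2^7 = 128 < 160 ≤ 2^8 = 256, so n = 8.

8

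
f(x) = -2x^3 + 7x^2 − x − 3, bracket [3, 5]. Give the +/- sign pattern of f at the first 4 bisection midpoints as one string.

---+

f(4) = -23 < 0, so the root lies in [3, 4]
f(3.5) = -6.5 < 0, so the root lies in [3, 3.5]
f(3.25) = -0.96875 < 0, so the root lies in [3, 3.25]
f(3.125) = 1.1992 > 0, so the root lies in [3.125, 3.25]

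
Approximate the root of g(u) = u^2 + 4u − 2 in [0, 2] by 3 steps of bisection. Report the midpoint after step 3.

0.25

g(1) = 3 > 0, so the root lies in [0, 1]
g(0.5) = 0.25 > 0, so the root lies in [0, 0.5]
g(0.25) = -0.9375 < 0, so the root lies in [0.25, 0.5]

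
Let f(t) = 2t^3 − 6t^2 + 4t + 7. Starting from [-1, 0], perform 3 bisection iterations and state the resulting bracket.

midpoint -0.5: f = 3.25 > 0 → [-1, -0.5]
midpoint -0.75: f = -0.21875 < 0 → [-0.75, -0.5]
midpoint -0.625: f = 1.667969 > 0 → [-0.75, -0.625]

[-0.75, -0.625]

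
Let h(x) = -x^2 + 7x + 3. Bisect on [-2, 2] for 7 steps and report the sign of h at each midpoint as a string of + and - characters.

+--++--

midpoint 0: h = 3 > 0 → [-2, 0]
midpoint -1: h = -5 < 0 → [-1, 0]
midpoint -0.5: h = -0.75 < 0 → [-0.5, 0]
midpoint -0.25: h = 1.1875 > 0 → [-0.5, -0.25]
midpoint -0.375: h = 0.2344 > 0 → [-0.5, -0.375]
midpoint -0.4375: h = -0.2539 < 0 → [-0.4375, -0.375]
midpoint -0.40625: h = -0.0088 < 0 → [-0.40625, -0.375]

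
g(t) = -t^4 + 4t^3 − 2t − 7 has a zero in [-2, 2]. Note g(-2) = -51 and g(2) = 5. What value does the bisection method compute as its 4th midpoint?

1.75

m = 0, g(m) = -7 (−); new bracket [0, 2]
m = 1, g(m) = -6 (−); new bracket [1, 2]
m = 1.5, g(m) = -1.5625 (−); new bracket [1.5, 2]
m = 1.75, g(m) = 1.5586 (+); new bracket [1.5, 1.75]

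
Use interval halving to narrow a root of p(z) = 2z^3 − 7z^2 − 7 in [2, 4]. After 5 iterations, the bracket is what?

z = 3 gives p = -16, negative; keep [3, 4]
z = 3.5 gives p = -7, negative; keep [3.5, 4]
z = 3.75 gives p = 0.03125, positive; keep [3.5, 3.75]
z = 3.625 gives p = -3.7148, negative; keep [3.625, 3.75]
z = 3.6875 gives p = -1.9009, negative; keep [3.6875, 3.75]

[3.6875, 3.75]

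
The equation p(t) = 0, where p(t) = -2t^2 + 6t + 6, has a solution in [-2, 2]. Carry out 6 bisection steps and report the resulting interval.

m = 0, p(m) = 6 (+); new bracket [-2, 0]
m = -1, p(m) = -2 (−); new bracket [-1, 0]
m = -0.5, p(m) = 2.5 (+); new bracket [-1, -0.5]
m = -0.75, p(m) = 0.375 (+); new bracket [-1, -0.75]
m = -0.875, p(m) = -0.7812 (−); new bracket [-0.875, -0.75]
m = -0.8125, p(m) = -0.1953 (−); new bracket [-0.8125, -0.75]

[-0.8125, -0.75]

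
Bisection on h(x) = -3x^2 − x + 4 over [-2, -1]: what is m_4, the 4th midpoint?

x = -1.5 gives h = -1.25, negative; keep [-1.5, -1]
x = -1.25 gives h = 0.5625, positive; keep [-1.5, -1.25]
x = -1.375 gives h = -0.296875, negative; keep [-1.375, -1.25]
x = -1.3125 gives h = 0.1445, positive; keep [-1.375, -1.3125]

-1.3125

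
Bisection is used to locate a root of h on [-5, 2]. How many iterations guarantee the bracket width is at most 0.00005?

Width after n steps is 7/2^n. Need 2^n ≥ 7/0.00005 = 140000.
2^17 = 131072 < 140000 ≤ 2^18 = 262144, so n = 18.

18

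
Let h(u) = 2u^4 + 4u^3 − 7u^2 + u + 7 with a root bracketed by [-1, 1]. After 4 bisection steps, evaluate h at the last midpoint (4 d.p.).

midpoint 0: h = 7 > 0 → [-1, 0]
midpoint -0.5: h = 4.375 > 0 → [-1, -0.5]
midpoint -0.75: h = 1.257812 > 0 → [-1, -0.75]
midpoint -0.875: h = -0.7417 < 0 → [-0.875, -0.75]

-0.7417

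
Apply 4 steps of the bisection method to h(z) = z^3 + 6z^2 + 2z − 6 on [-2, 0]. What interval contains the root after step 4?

[-1.5, -1.375]

m = -1, h(m) = -3 (−); new bracket [-2, -1]
m = -1.5, h(m) = 1.125 (+); new bracket [-1.5, -1]
m = -1.25, h(m) = -1.078125 (−); new bracket [-1.5, -1.25]
m = -1.375, h(m) = -0.0059 (−); new bracket [-1.5, -1.375]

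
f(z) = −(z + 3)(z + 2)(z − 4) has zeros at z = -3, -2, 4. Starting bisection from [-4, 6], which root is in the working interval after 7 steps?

m = 1, f(m) = 36 (+); new bracket [1, 6]
m = 3.5, f(m) = 17.875 (+); new bracket [3.5, 6]
m = 4.75, f(m) = -39.234375 (−); new bracket [3.5, 4.75]
m = 4.125, f(m) = -5.4551 (−); new bracket [3.5, 4.125]
m = 3.8125, f(m) = 7.4246 (+); new bracket [3.8125, 4.125]
m = 3.96875, f(m) = 1.2998 (+); new bracket [3.96875, 4.125]
m = 4.046875, f(m) = -1.9974 (−); new bracket [3.96875, 4.046875]

4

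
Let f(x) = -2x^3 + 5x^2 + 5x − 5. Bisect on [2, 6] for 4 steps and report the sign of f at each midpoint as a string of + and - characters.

-+--

x = 4 gives f = -33, negative; keep [2, 4]
x = 3 gives f = 1, positive; keep [3, 4]
x = 3.5 gives f = -12, negative; keep [3, 3.5]
x = 3.25 gives f = -4.5938, negative; keep [3, 3.25]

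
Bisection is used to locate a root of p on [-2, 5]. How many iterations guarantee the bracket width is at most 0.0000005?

24

Width after n steps is 7/2^n. Need 2^n ≥ 7/0.0000005 = 14000000.
2^23 = 8388608 < 14000000 ≤ 2^24 = 16777216, so n = 24.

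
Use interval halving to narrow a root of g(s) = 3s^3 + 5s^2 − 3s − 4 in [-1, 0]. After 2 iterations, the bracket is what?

midpoint -0.5: g = -1.625 < 0 → [-1, -0.5]
midpoint -0.75: g = -0.203125 < 0 → [-1, -0.75]

[-1, -0.75]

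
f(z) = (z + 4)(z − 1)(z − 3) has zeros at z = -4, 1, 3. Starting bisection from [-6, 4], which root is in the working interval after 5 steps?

-4

z = -1 gives f = 24, positive; keep [-6, -1]
z = -3.5 gives f = 14.625, positive; keep [-6, -3.5]
z = -4.75 gives f = -33.421875, negative; keep [-4.75, -3.5]
z = -4.125 gives f = -4.5645, negative; keep [-4.125, -3.5]
z = -3.8125 gives f = 6.1472, positive; keep [-4.125, -3.8125]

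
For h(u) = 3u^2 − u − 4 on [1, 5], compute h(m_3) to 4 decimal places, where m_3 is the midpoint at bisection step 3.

midpoint 3: h = 20 > 0 → [1, 3]
midpoint 2: h = 6 > 0 → [1, 2]
midpoint 1.5: h = 1.25 > 0 → [1, 1.5]

1.2500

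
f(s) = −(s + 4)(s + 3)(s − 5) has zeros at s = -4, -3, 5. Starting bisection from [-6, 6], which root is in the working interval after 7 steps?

midpoint 0: f = 60 > 0 → [0, 6]
midpoint 3: f = 84 > 0 → [3, 6]
midpoint 4.5: f = 31.875 > 0 → [4.5, 6]
midpoint 5.25: f = -19.0781 < 0 → [4.5, 5.25]
midpoint 4.875: f = 8.7363 > 0 → [4.875, 5.25]
midpoint 5.0625: f = -4.5667 < 0 → [4.875, 5.0625]
midpoint 4.96875: f = 2.2334 > 0 → [4.96875, 5.0625]

5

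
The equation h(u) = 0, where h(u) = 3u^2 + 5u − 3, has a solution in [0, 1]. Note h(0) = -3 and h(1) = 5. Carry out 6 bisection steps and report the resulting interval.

[0.453125, 0.46875]

m = 0.5, h(m) = 0.25 (+); new bracket [0, 0.5]
m = 0.25, h(m) = -1.5625 (−); new bracket [0.25, 0.5]
m = 0.375, h(m) = -0.703125 (−); new bracket [0.375, 0.5]
m = 0.4375, h(m) = -0.2383 (−); new bracket [0.4375, 0.5]
m = 0.46875, h(m) = 0.0029 (+); new bracket [0.4375, 0.46875]
m = 0.453125, h(m) = -0.1184 (−); new bracket [0.453125, 0.46875]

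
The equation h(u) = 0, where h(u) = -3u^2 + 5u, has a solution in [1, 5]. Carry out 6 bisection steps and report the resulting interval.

m = 3, h(m) = -12 (−); new bracket [1, 3]
m = 2, h(m) = -2 (−); new bracket [1, 2]
m = 1.5, h(m) = 0.75 (+); new bracket [1.5, 2]
m = 1.75, h(m) = -0.4375 (−); new bracket [1.5, 1.75]
m = 1.625, h(m) = 0.2031 (+); new bracket [1.625, 1.75]
m = 1.6875, h(m) = -0.1055 (−); new bracket [1.625, 1.6875]

[1.625, 1.6875]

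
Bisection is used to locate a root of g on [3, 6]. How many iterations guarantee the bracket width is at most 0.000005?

20

Width after n steps is 3/2^n. Need 2^n ≥ 3/0.000005 = 600000.
2^19 = 524288 < 600000 ≤ 2^20 = 1048576, so n = 20.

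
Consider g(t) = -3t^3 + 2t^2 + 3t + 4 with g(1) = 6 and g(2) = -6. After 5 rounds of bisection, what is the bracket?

[1.6875, 1.71875]

t = 1.5 gives g = 2.875, positive; keep [1.5, 2]
t = 1.75 gives g = -0.703125, negative; keep [1.5, 1.75]
t = 1.625 gives g = 1.283203, positive; keep [1.625, 1.75]
t = 1.6875 gives g = 0.3416, positive; keep [1.6875, 1.75]
t = 1.71875 gives g = -0.1676, negative; keep [1.6875, 1.71875]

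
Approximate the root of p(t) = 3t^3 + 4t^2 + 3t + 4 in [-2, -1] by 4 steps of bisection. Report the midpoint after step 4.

-1.3125

m = -1.5, p(m) = -1.625 (−); new bracket [-1.5, -1]
m = -1.25, p(m) = 0.640625 (+); new bracket [-1.5, -1.25]
m = -1.375, p(m) = -0.361328 (−); new bracket [-1.375, -1.25]
m = -1.3125, p(m) = 0.1702 (+); new bracket [-1.375, -1.3125]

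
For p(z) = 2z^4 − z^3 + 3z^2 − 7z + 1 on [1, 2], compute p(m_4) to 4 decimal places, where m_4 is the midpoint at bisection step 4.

0.6546

midpoint 1.5: p = 4 > 0 → [1, 1.5]
midpoint 1.25: p = -0.132812 < 0 → [1.25, 1.5]
midpoint 1.375: p = 1.596191 > 0 → [1.25, 1.375]
midpoint 1.3125: p = 0.6546 > 0 → [1.25, 1.3125]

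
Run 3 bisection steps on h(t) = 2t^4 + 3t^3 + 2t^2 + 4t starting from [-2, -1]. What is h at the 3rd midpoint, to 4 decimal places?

h(-1.5) = -1.5 < 0, so the root lies in [-2, -1.5]
h(-1.75) = 1.804688 > 0, so the root lies in [-1.75, -1.5]
h(-1.625) = -0.145996 < 0, so the root lies in [-1.75, -1.625]

-0.1460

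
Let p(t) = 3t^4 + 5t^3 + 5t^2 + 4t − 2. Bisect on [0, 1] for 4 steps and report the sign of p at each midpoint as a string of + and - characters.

midpoint 0.5: p = 2.0625 > 0 → [0, 0.5]
midpoint 0.25: p = -0.597656 < 0 → [0.25, 0.5]
midpoint 0.375: p = 0.526123 > 0 → [0.25, 0.375]
midpoint 0.3125: p = -0.0805 < 0 → [0.3125, 0.375]

+-+-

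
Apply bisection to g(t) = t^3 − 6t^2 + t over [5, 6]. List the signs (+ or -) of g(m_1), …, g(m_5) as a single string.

g(5.5) = -9.625 < 0, so the root lies in [5.5, 6]
g(5.75) = -2.515625 < 0, so the root lies in [5.75, 6]
g(5.875) = 1.560547 > 0, so the root lies in [5.75, 5.875]
g(5.8125) = -0.5222 < 0, so the root lies in [5.8125, 5.875]
g(5.84375) = 0.5079 > 0, so the root lies in [5.8125, 5.84375]

--+-+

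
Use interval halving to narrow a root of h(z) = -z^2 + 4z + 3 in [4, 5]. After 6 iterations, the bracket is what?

[4.640625, 4.65625]

m = 4.5, h(m) = 0.75 (+); new bracket [4.5, 5]
m = 4.75, h(m) = -0.5625 (−); new bracket [4.5, 4.75]
m = 4.625, h(m) = 0.109375 (+); new bracket [4.625, 4.75]
m = 4.6875, h(m) = -0.2227 (−); new bracket [4.625, 4.6875]
m = 4.65625, h(m) = -0.0557 (−); new bracket [4.625, 4.65625]
m = 4.640625, h(m) = 0.0271 (+); new bracket [4.640625, 4.65625]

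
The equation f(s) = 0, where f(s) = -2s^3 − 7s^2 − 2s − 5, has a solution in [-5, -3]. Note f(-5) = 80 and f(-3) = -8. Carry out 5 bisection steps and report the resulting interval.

m = -4, f(m) = 19 (+); new bracket [-4, -3]
m = -3.5, f(m) = 2 (+); new bracket [-3.5, -3]
m = -3.25, f(m) = -3.78125 (−); new bracket [-3.5, -3.25]
m = -3.375, f(m) = -1.0977 (−); new bracket [-3.5, -3.375]
m = -3.4375, f(m) = 0.3979 (+); new bracket [-3.4375, -3.375]

[-3.4375, -3.375]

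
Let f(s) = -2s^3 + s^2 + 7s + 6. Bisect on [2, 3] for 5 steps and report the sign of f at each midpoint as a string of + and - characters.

-+++-

s = 2.5 gives f = -1.5, negative; keep [2, 2.5]
s = 2.25 gives f = 4.03125, positive; keep [2.25, 2.5]
s = 2.375 gives f = 1.472656, positive; keep [2.375, 2.5]
s = 2.4375 gives f = 0.0396, positive; keep [2.4375, 2.5]
s = 2.46875 gives f = -0.7167, negative; keep [2.4375, 2.46875]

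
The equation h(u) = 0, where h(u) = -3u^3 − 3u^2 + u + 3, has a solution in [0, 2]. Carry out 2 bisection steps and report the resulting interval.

[0.5, 1]

u = 1 gives h = -2, negative; keep [0, 1]
u = 0.5 gives h = 2.375, positive; keep [0.5, 1]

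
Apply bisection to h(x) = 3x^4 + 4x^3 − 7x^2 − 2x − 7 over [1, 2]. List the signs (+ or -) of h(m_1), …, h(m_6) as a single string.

m = 1.5, h(m) = 2.9375 (+); new bracket [1, 1.5]
m = 1.25, h(m) = -5.300781 (−); new bracket [1.25, 1.5]
m = 1.375, h(m) = -1.862549 (−); new bracket [1.375, 1.5]
m = 1.4375, h(m) = 0.3521 (+); new bracket [1.375, 1.4375]
m = 1.40625, h(m) = -0.7996 (−); new bracket [1.40625, 1.4375]
m = 1.421875, h(m) = -0.2351 (−); new bracket [1.421875, 1.4375]

+--+--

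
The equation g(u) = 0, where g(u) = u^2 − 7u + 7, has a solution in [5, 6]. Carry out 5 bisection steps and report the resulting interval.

m = 5.5, g(m) = -1.25 (−); new bracket [5.5, 6]
m = 5.75, g(m) = -0.1875 (−); new bracket [5.75, 6]
m = 5.875, g(m) = 0.390625 (+); new bracket [5.75, 5.875]
m = 5.8125, g(m) = 0.0977 (+); new bracket [5.75, 5.8125]
m = 5.78125, g(m) = -0.0459 (−); new bracket [5.78125, 5.8125]

[5.78125, 5.8125]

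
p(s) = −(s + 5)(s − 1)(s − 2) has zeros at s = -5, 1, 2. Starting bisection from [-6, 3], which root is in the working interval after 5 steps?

p(-1.5) = -30.625 < 0, so the root lies in [-6, -1.5]
p(-3.75) = -34.140625 < 0, so the root lies in [-6, -3.75]
p(-4.875) = -5.048828 < 0, so the root lies in [-6, -4.875]
p(-5.4375) = 20.947 > 0, so the root lies in [-5.4375, -4.875]
p(-5.15625) = 6.8837 > 0, so the root lies in [-5.15625, -4.875]

-5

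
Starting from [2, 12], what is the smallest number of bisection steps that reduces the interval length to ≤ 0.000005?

Width after n steps is 10/2^n. Need 2^n ≥ 10/0.000005 = 2000000.
2^20 = 1048576 < 2000000 ≤ 2^21 = 2097152, so n = 21.

21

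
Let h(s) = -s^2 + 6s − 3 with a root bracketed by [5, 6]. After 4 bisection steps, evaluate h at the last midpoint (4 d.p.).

midpoint 5.5: h = -0.25 < 0 → [5, 5.5]
midpoint 5.25: h = 0.9375 > 0 → [5.25, 5.5]
midpoint 5.375: h = 0.359375 > 0 → [5.375, 5.5]
midpoint 5.4375: h = 0.0586 > 0 → [5.4375, 5.5]

0.0586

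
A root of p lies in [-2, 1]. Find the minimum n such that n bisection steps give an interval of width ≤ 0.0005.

13

Width after n steps is 3/2^n. Need 2^n ≥ 3/0.0005 = 6000.
2^12 = 4096 < 6000 ≤ 2^13 = 8192, so n = 13.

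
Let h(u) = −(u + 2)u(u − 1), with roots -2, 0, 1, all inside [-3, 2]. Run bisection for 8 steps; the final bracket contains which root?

-2

midpoint -0.5: h = -1.125 < 0 → [-3, -0.5]
midpoint -1.75: h = -1.203125 < 0 → [-3, -1.75]
midpoint -2.375: h = 3.005859 > 0 → [-2.375, -1.75]
midpoint -2.0625: h = 0.3948 > 0 → [-2.0625, -1.75]
midpoint -1.90625: h = -0.5194 < 0 → [-2.0625, -1.90625]
midpoint -1.984375: h = -0.0925 < 0 → [-2.0625, -1.984375]
midpoint -2.0234375: h = 0.1434 > 0 → [-2.0234375, -1.984375]
midpoint -2.00390625: h = 0.0235 > 0 → [-2.00390625, -1.984375]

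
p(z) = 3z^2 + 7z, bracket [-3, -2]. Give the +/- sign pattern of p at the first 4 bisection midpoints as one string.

+-+-

z = -2.5 gives p = 1.25, positive; keep [-2.5, -2]
z = -2.25 gives p = -0.5625, negative; keep [-2.5, -2.25]
z = -2.375 gives p = 0.296875, positive; keep [-2.375, -2.25]
z = -2.3125 gives p = -0.1445, negative; keep [-2.375, -2.3125]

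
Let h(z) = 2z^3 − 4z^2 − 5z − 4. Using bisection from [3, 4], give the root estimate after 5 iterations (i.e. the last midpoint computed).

3.03125

m = 3.5, h(m) = 15.25 (+); new bracket [3, 3.5]
m = 3.25, h(m) = 6.15625 (+); new bracket [3, 3.25]
m = 3.125, h(m) = 2.347656 (+); new bracket [3, 3.125]
m = 3.0625, h(m) = 0.6177 (+); new bracket [3, 3.0625]
m = 3.03125, h(m) = -0.205 (−); new bracket [3.03125, 3.0625]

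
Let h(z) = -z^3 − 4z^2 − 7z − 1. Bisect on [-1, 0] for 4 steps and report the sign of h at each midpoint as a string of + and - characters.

++-+

m = -0.5, h(m) = 1.625 (+); new bracket [-0.5, 0]
m = -0.25, h(m) = 0.515625 (+); new bracket [-0.25, 0]
m = -0.125, h(m) = -0.185547 (−); new bracket [-0.25, -0.125]
m = -0.1875, h(m) = 0.1785 (+); new bracket [-0.1875, -0.125]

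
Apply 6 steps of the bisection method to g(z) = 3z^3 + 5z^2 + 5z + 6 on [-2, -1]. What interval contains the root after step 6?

m = -1.5, g(m) = -0.375 (−); new bracket [-1.5, -1]
m = -1.25, g(m) = 1.703125 (+); new bracket [-1.5, -1.25]
m = -1.375, g(m) = 0.779297 (+); new bracket [-1.5, -1.375]
m = -1.4375, g(m) = 0.2332 (+); new bracket [-1.5, -1.4375]
m = -1.46875, g(m) = -0.0629 (−); new bracket [-1.46875, -1.4375]
m = -1.453125, g(m) = 0.0871 (+); new bracket [-1.46875, -1.453125]

[-1.46875, -1.453125]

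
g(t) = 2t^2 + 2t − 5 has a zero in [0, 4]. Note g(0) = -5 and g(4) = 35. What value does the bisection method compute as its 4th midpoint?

m = 2, g(m) = 7 (+); new bracket [0, 2]
m = 1, g(m) = -1 (−); new bracket [1, 2]
m = 1.5, g(m) = 2.5 (+); new bracket [1, 1.5]
m = 1.25, g(m) = 0.625 (+); new bracket [1, 1.25]

1.25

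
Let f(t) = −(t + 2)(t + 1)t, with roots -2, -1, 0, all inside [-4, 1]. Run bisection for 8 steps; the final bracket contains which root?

-2

midpoint -1.5: f = -0.375 < 0 → [-4, -1.5]
midpoint -2.75: f = 3.609375 > 0 → [-2.75, -1.5]
midpoint -2.125: f = 0.298828 > 0 → [-2.125, -1.5]
midpoint -1.8125: f = -0.2761 < 0 → [-2.125, -1.8125]
midpoint -1.96875: f = -0.0596 < 0 → [-2.125, -1.96875]
midpoint -2.046875: f = 0.1004 > 0 → [-2.046875, -1.96875]
midpoint -2.0078125: f = 0.0158 > 0 → [-2.0078125, -1.96875]
midpoint -1.98828125: f = -0.023 < 0 → [-2.0078125, -1.98828125]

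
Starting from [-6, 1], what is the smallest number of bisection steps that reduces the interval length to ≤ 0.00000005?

28

Width after n steps is 7/2^n. Need 2^n ≥ 7/0.00000005 = 140000000.
2^27 = 134217728 < 140000000 ≤ 2^28 = 268435456, so n = 28.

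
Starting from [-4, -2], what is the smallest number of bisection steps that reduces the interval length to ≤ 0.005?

Width after n steps is 2/2^n. Need 2^n ≥ 2/0.005 = 400.
2^8 = 256 < 400 ≤ 2^9 = 512, so n = 9.

9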